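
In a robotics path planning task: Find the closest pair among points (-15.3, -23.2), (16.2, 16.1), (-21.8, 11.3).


d(P0,P1) = 50.3661, d(P0,P2) = 35.107, d(P1,P2) = 38.302
Closest: P0 and P2

Closest pair: (-15.3, -23.2) and (-21.8, 11.3), distance = 35.107


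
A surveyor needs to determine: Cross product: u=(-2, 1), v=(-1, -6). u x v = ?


u x v = u_x*v_y - u_y*v_x = (-2)*(-6) - 1*(-1)
= 12 - (-1) = 13

13


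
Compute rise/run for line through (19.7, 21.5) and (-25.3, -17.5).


slope = (y2-y1)/(x2-x1) = ((-17.5)-21.5)/((-25.3)-19.7) = (-39)/(-45) = 0.8667

0.8667


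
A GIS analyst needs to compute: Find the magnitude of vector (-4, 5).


|u| = sqrt((-4)^2 + 5^2) = sqrt(41) = 6.4031

6.4031


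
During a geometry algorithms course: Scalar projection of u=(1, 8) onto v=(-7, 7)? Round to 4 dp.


u.v = 49, |v| = sqrt(98) = 9.8995
Scalar projection = u.v / |v| = 49 / sqrt(98) = 4.9497

4.9497


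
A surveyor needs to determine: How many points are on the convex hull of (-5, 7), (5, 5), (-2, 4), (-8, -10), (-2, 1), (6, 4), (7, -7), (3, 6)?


Convex hull vertices (CCW): (-8, -10), (7, -7), (6, 4), (5, 5), (3, 6), (-5, 7)
Count = 6

6


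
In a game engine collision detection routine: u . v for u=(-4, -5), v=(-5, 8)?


u . v = u_x*v_x + u_y*v_y = (-4)*(-5) + (-5)*8
= 20 + (-40) = -20

-20


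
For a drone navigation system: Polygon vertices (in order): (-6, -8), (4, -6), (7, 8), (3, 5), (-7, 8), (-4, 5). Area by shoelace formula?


Shoelace sum: ((-6)*(-6) - 4*(-8)) + (4*8 - 7*(-6)) + (7*5 - 3*8) + (3*8 - (-7)*5) + ((-7)*5 - (-4)*8) + ((-4)*(-8) - (-6)*5)
= 271
Area = |271|/2 = 135.5

135.5


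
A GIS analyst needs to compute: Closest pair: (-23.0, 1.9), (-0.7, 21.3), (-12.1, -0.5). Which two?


d(P0,P1) = 29.5576, d(P0,P2) = 11.1611, d(P1,P2) = 24.6008
Closest: P0 and P2

Closest pair: (-23.0, 1.9) and (-12.1, -0.5), distance = 11.1611


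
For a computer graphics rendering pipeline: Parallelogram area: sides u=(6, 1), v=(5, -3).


|u x v| = |6*(-3) - 1*5|
= |(-18) - 5| = 23

23


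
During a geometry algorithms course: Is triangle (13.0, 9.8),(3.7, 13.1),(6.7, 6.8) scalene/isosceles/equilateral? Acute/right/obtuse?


Side lengths squared: AB^2=97.38, BC^2=48.69, CA^2=48.69
Sorted: [48.69, 48.69, 97.38]
By sides: Isosceles, By angles: Right

Isosceles, Right


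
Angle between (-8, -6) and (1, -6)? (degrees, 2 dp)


u.v = 28, |u| = sqrt(100) = 10, |v| = sqrt(37) = 6.0828
cos(theta) = u.v/(|u||v|) = 28/sqrt(3700) = 0.460317
theta = acos(0.460317) = 62.59 degrees

62.59 degrees


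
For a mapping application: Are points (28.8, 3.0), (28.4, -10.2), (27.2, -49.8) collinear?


Cross product: (28.4-28.8)*((-49.8)-3) - ((-10.2)-3)*(27.2-28.8)
= 0

Yes, collinear


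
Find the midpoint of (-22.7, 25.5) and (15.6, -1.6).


M = (((-22.7)+15.6)/2, (25.5+(-1.6))/2)
= (-3.55, 11.95)

(-3.55, 11.95)


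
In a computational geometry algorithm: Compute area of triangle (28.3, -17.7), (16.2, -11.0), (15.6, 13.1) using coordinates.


Area = |x_A(y_B-y_C) + x_B(y_C-y_A) + x_C(y_A-y_B)|/2
= |(-682.03) + 498.96 + (-104.52)|/2
= 287.59/2 = 143.795

143.795


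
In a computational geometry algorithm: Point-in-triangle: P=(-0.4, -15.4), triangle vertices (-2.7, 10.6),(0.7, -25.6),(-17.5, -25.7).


Cross products: AB x AP = -5.14, BC x BP = -185.75, CA x CP = -468.29
All same sign? yes

Yes, inside


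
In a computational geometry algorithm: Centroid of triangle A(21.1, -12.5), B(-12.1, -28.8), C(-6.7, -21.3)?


Centroid = ((x_A+x_B+x_C)/3, (y_A+y_B+y_C)/3)
= ((21.1+(-12.1)+(-6.7))/3, ((-12.5)+(-28.8)+(-21.3))/3)
= (0.7667, -20.8667)

(0.7667, -20.8667)


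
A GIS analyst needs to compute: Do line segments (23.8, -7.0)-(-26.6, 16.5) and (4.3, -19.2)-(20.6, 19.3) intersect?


Cross products: d1=-551.89, d2=1771.56, d3=1073.13, d4=-1250.32
d1*d2 < 0 and d3*d4 < 0? yes

Yes, they intersect


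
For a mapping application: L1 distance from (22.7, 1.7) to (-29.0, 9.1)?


|22.7-(-29)| + |1.7-9.1| = 51.7 + 7.4 = 59.1

59.1


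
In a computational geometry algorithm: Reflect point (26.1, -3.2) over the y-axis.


Reflection over y-axis: (x,y) -> (-x,y)
(26.1, -3.2) -> (-26.1, -3.2)

(-26.1, -3.2)


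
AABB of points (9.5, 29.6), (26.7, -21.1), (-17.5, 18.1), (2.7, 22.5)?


x range: [-17.5, 26.7]
y range: [-21.1, 29.6]
Bounding box: (-17.5,-21.1) to (26.7,29.6)

(-17.5,-21.1) to (26.7,29.6)


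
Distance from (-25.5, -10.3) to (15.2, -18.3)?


dx=40.7, dy=-8
d^2 = 40.7^2 + (-8)^2 = 1720.49
d = sqrt(1720.49) = 41.4788

41.4788


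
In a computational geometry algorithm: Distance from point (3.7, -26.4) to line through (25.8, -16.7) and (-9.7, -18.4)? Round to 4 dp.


|cross product| = 306.78
|line direction| = sqrt(1263.14) = 35.5407
Distance = 306.78/sqrt(1263.14) = 8.6318

8.6318


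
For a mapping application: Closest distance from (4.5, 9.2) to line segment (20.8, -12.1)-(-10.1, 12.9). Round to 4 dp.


Project P onto AB: t = 0.6559 (clamped to [0,1])
Closest point on segment: (0.5332, 4.2971)
Distance: 6.3067

6.3067


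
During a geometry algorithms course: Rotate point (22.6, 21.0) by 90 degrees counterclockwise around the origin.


90° CCW: (x,y) -> (-y, x)
(22.6,21) -> (-21, 22.6)

(-21, 22.6)


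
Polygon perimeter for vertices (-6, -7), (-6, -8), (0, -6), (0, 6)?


Sides: (-6, -7)->(-6, -8): sqrt(1) = 1, (-6, -8)->(0, -6): sqrt(40) = 6.324555, (0, -6)->(0, 6): sqrt(144) = 12, (0, 6)->(-6, -7): sqrt(205) = 14.317821
Sum = 33.642376
Perimeter = 33.6424

33.6424


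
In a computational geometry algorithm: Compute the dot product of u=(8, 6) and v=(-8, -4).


u . v = u_x*v_x + u_y*v_y = 8*(-8) + 6*(-4)
= (-64) + (-24) = -88

-88


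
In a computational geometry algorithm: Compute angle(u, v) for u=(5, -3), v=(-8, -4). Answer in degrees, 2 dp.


u.v = -28, |u| = sqrt(34) = 5.831, |v| = sqrt(80) = 8.9443
cos(theta) = u.v/(|u||v|) = -28/sqrt(2720) = -0.536875
theta = acos(-0.536875) = 122.47 degrees

122.47 degrees


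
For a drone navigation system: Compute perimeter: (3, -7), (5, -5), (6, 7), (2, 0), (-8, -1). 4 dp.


Sides: (3, -7)->(5, -5): sqrt(8) = 2.828427, (5, -5)->(6, 7): sqrt(145) = 12.041595, (6, 7)->(2, 0): sqrt(65) = 8.062258, (2, 0)->(-8, -1): sqrt(101) = 10.049876, (-8, -1)->(3, -7): sqrt(157) = 12.529964
Sum = 45.51212
Perimeter = 45.5121

45.5121


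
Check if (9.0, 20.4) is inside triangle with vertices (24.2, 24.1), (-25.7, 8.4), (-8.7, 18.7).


Cross products: AB x AP = -54.01, BC x BP = -153.41, CA x CP = -39.65
All same sign? yes

Yes, inside


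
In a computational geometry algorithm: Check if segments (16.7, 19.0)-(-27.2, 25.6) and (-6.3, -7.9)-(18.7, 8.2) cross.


Cross products: d1=302.2, d2=1173.99, d3=1332.71, d4=460.92
d1*d2 < 0 and d3*d4 < 0? no

No, they don't intersect


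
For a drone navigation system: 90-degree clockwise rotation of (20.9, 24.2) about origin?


90° CW: (x,y) -> (y, -x)
(20.9,24.2) -> (24.2, -20.9)

(24.2, -20.9)


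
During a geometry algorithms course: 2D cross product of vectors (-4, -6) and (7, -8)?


u x v = u_x*v_y - u_y*v_x = (-4)*(-8) - (-6)*7
= 32 - (-42) = 74

74


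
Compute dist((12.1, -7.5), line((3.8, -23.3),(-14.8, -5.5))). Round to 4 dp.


|cross product| = 441.62
|line direction| = sqrt(662.8) = 25.7449
Distance = 441.62/sqrt(662.8) = 17.1537

17.1537


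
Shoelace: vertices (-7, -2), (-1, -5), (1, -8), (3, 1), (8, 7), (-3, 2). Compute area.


Shoelace sum: ((-7)*(-5) - (-1)*(-2)) + ((-1)*(-8) - 1*(-5)) + (1*1 - 3*(-8)) + (3*7 - 8*1) + (8*2 - (-3)*7) + ((-3)*(-2) - (-7)*2)
= 141
Area = |141|/2 = 70.5

70.5


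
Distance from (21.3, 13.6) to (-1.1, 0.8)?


dx=-22.4, dy=-12.8
d^2 = (-22.4)^2 + (-12.8)^2 = 665.6
d = sqrt(665.6) = 25.7992

25.7992


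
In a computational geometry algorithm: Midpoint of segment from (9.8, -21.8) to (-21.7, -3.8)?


M = ((9.8+(-21.7))/2, ((-21.8)+(-3.8))/2)
= (-5.95, -12.8)

(-5.95, -12.8)


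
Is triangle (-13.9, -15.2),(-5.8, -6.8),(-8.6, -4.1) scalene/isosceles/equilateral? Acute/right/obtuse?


Side lengths squared: AB^2=136.17, BC^2=15.13, CA^2=151.3
Sorted: [15.13, 136.17, 151.3]
By sides: Scalene, By angles: Right

Scalene, Right


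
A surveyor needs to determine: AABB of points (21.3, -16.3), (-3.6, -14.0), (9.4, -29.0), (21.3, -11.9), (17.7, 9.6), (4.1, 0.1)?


x range: [-3.6, 21.3]
y range: [-29, 9.6]
Bounding box: (-3.6,-29) to (21.3,9.6)

(-3.6,-29) to (21.3,9.6)


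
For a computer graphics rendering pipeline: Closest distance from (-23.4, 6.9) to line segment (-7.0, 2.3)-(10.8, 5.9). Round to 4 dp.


Project P onto AB: t = 0 (clamped to [0,1])
Closest point on segment: (-7, 2.3)
Distance: 17.0329

17.0329


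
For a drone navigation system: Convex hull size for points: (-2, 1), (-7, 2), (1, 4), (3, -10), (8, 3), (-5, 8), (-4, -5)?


Convex hull vertices (CCW): (-7, 2), (-4, -5), (3, -10), (8, 3), (-5, 8)
Count = 5

5


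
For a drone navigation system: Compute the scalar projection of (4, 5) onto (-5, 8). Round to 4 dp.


u.v = 20, |v| = sqrt(89) = 9.434
Scalar projection = u.v / |v| = 20 / sqrt(89) = 2.12

2.12


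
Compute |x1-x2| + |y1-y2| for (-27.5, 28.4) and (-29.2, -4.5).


|(-27.5)-(-29.2)| + |28.4-(-4.5)| = 1.7 + 32.9 = 34.6

34.6


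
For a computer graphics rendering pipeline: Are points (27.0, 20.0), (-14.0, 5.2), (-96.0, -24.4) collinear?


Cross product: ((-14)-27)*((-24.4)-20) - (5.2-20)*((-96)-27)
= 0

Yes, collinear


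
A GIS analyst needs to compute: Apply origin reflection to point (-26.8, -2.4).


Reflection over origin: (x,y) -> (-x,-y)
(-26.8, -2.4) -> (26.8, 2.4)

(26.8, 2.4)


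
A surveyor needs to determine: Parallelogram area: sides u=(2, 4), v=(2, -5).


|u x v| = |2*(-5) - 4*2|
= |(-10) - 8| = 18

18


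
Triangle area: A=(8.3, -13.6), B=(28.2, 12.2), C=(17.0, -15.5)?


Area = |x_A(y_B-y_C) + x_B(y_C-y_A) + x_C(y_A-y_B)|/2
= |229.91 + (-53.58) + (-438.6)|/2
= 262.27/2 = 131.135

131.135


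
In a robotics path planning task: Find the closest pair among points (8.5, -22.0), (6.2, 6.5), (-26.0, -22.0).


d(P0,P1) = 28.5927, d(P0,P2) = 34.5, d(P1,P2) = 43.001
Closest: P0 and P1

Closest pair: (8.5, -22.0) and (6.2, 6.5), distance = 28.5927


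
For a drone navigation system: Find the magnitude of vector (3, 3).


|u| = sqrt(3^2 + 3^2) = sqrt(18) = 4.2426

4.2426


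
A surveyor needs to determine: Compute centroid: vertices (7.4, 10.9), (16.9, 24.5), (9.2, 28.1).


Centroid = ((x_A+x_B+x_C)/3, (y_A+y_B+y_C)/3)
= ((7.4+16.9+9.2)/3, (10.9+24.5+28.1)/3)
= (11.1667, 21.1667)

(11.1667, 21.1667)


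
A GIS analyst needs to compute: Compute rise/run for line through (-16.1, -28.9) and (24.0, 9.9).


slope = (y2-y1)/(x2-x1) = (9.9-(-28.9))/(24-(-16.1)) = 38.8/40.1 = 0.9676

0.9676


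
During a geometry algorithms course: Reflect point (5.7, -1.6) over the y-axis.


Reflection over y-axis: (x,y) -> (-x,y)
(5.7, -1.6) -> (-5.7, -1.6)

(-5.7, -1.6)


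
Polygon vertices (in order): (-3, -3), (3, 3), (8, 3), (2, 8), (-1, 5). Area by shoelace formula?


Shoelace sum: ((-3)*3 - 3*(-3)) + (3*3 - 8*3) + (8*8 - 2*3) + (2*5 - (-1)*8) + ((-1)*(-3) - (-3)*5)
= 79
Area = |79|/2 = 39.5

39.5


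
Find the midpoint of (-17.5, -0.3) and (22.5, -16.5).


M = (((-17.5)+22.5)/2, ((-0.3)+(-16.5))/2)
= (2.5, -8.4)

(2.5, -8.4)


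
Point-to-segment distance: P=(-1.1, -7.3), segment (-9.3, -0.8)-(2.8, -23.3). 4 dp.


Project P onto AB: t = 0.3761 (clamped to [0,1])
Closest point on segment: (-4.7491, -9.2624)
Distance: 4.1433

4.1433


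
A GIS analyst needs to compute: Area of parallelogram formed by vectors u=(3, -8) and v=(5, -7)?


|u x v| = |3*(-7) - (-8)*5|
= |(-21) - (-40)| = 19

19


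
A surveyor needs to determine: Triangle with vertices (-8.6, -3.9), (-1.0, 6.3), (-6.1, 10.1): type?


Side lengths squared: AB^2=161.8, BC^2=40.45, CA^2=202.25
Sorted: [40.45, 161.8, 202.25]
By sides: Scalene, By angles: Right

Scalene, Right


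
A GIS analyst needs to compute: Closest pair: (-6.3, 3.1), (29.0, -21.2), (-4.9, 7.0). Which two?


d(P0,P1) = 42.8553, d(P0,P2) = 4.1437, d(P1,P2) = 44.0959
Closest: P0 and P2

Closest pair: (-6.3, 3.1) and (-4.9, 7.0), distance = 4.1437


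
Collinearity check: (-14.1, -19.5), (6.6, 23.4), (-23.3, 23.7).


Cross product: (6.6-(-14.1))*(23.7-(-19.5)) - (23.4-(-19.5))*((-23.3)-(-14.1))
= 1288.92

No, not collinear


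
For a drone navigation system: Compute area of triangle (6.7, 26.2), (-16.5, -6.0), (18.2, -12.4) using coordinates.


Area = |x_A(y_B-y_C) + x_B(y_C-y_A) + x_C(y_A-y_B)|/2
= |42.88 + 636.9 + 586.04|/2
= 1265.82/2 = 632.91

632.91


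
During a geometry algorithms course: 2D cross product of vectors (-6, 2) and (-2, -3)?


u x v = u_x*v_y - u_y*v_x = (-6)*(-3) - 2*(-2)
= 18 - (-4) = 22

22


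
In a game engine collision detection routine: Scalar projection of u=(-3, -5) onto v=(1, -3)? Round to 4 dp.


u.v = 12, |v| = sqrt(10) = 3.1623
Scalar projection = u.v / |v| = 12 / sqrt(10) = 3.7947

3.7947


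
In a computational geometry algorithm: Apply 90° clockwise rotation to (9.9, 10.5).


90° CW: (x,y) -> (y, -x)
(9.9,10.5) -> (10.5, -9.9)

(10.5, -9.9)


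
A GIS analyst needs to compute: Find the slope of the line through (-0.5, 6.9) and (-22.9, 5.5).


slope = (y2-y1)/(x2-x1) = (5.5-6.9)/((-22.9)-(-0.5)) = (-1.4)/(-22.4) = 0.0625

0.0625


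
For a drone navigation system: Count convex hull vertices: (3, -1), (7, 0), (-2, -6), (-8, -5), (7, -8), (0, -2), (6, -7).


Convex hull vertices (CCW): (-8, -5), (7, -8), (7, 0), (3, -1), (0, -2)
Count = 5

5


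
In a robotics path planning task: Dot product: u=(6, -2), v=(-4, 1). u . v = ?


u . v = u_x*v_x + u_y*v_y = 6*(-4) + (-2)*1
= (-24) + (-2) = -26

-26


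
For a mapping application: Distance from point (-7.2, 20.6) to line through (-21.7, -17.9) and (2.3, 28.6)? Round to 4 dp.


|cross product| = 249.75
|line direction| = sqrt(2738.25) = 52.3283
Distance = 249.75/sqrt(2738.25) = 4.7728

4.7728


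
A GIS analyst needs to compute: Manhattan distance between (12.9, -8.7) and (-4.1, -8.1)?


|12.9-(-4.1)| + |(-8.7)-(-8.1)| = 17 + 0.6 = 17.6

17.6


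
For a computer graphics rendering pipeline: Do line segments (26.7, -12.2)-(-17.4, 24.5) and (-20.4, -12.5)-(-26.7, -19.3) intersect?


Cross products: d1=318.39, d2=-212.7, d3=1741.8, d4=2272.89
d1*d2 < 0 and d3*d4 < 0? no

No, they don't intersect


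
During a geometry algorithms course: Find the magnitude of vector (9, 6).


|u| = sqrt(9^2 + 6^2) = sqrt(117) = 10.8167

10.8167


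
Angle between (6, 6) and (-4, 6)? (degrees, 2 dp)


u.v = 12, |u| = sqrt(72) = 8.4853, |v| = sqrt(52) = 7.2111
cos(theta) = u.v/(|u||v|) = 12/sqrt(3744) = 0.196116
theta = acos(0.196116) = 78.69 degrees

78.69 degrees


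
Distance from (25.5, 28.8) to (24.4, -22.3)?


dx=-1.1, dy=-51.1
d^2 = (-1.1)^2 + (-51.1)^2 = 2612.42
d = sqrt(2612.42) = 51.1118

51.1118


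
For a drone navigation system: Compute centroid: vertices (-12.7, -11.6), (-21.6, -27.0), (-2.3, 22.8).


Centroid = ((x_A+x_B+x_C)/3, (y_A+y_B+y_C)/3)
= (((-12.7)+(-21.6)+(-2.3))/3, ((-11.6)+(-27)+22.8)/3)
= (-12.2, -5.2667)

(-12.2, -5.2667)


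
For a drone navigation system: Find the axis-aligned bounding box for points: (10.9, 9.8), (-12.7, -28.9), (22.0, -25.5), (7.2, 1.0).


x range: [-12.7, 22]
y range: [-28.9, 9.8]
Bounding box: (-12.7,-28.9) to (22,9.8)

(-12.7,-28.9) to (22,9.8)


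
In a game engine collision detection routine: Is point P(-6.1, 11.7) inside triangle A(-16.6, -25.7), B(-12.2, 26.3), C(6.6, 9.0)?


Cross products: AB x AP = -381.44, BC x BP = -168.95, CA x CP = -503.33
All same sign? yes

Yes, inside


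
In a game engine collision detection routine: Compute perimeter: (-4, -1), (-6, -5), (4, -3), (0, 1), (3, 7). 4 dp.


Sides: (-4, -1)->(-6, -5): sqrt(20) = 4.472136, (-6, -5)->(4, -3): sqrt(104) = 10.198039, (4, -3)->(0, 1): sqrt(32) = 5.656854, (0, 1)->(3, 7): sqrt(45) = 6.708204, (3, 7)->(-4, -1): sqrt(113) = 10.630146
Sum = 37.665379
Perimeter = 37.6654

37.6654


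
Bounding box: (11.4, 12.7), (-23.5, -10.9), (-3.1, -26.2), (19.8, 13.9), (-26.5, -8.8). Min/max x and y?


x range: [-26.5, 19.8]
y range: [-26.2, 13.9]
Bounding box: (-26.5,-26.2) to (19.8,13.9)

(-26.5,-26.2) to (19.8,13.9)


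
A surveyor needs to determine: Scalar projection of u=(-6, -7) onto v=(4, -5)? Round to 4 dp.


u.v = 11, |v| = sqrt(41) = 6.4031
Scalar projection = u.v / |v| = 11 / sqrt(41) = 1.7179

1.7179


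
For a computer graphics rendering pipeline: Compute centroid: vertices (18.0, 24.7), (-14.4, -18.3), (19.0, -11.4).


Centroid = ((x_A+x_B+x_C)/3, (y_A+y_B+y_C)/3)
= ((18+(-14.4)+19)/3, (24.7+(-18.3)+(-11.4))/3)
= (7.5333, -1.6667)

(7.5333, -1.6667)


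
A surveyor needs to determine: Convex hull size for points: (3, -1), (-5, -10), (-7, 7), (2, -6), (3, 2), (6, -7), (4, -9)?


Convex hull vertices (CCW): (-7, 7), (-5, -10), (4, -9), (6, -7), (3, 2)
Count = 5

5


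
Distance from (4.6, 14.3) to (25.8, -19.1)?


dx=21.2, dy=-33.4
d^2 = 21.2^2 + (-33.4)^2 = 1565
d = sqrt(1565) = 39.5601

39.5601


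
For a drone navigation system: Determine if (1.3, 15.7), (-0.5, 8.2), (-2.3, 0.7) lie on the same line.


Cross product: ((-0.5)-1.3)*(0.7-15.7) - (8.2-15.7)*((-2.3)-1.3)
= 0

Yes, collinear


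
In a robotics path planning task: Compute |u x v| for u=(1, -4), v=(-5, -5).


|u x v| = |1*(-5) - (-4)*(-5)|
= |(-5) - 20| = 25

25


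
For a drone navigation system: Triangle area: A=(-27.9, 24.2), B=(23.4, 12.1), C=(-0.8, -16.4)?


Area = |x_A(y_B-y_C) + x_B(y_C-y_A) + x_C(y_A-y_B)|/2
= |(-795.15) + (-950.04) + (-9.68)|/2
= 1754.87/2 = 877.435

877.435


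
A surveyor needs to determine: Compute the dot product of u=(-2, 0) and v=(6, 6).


u . v = u_x*v_x + u_y*v_y = (-2)*6 + 0*6
= (-12) + 0 = -12

-12


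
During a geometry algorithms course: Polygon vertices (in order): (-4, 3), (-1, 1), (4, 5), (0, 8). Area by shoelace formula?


Shoelace sum: ((-4)*1 - (-1)*3) + ((-1)*5 - 4*1) + (4*8 - 0*5) + (0*3 - (-4)*8)
= 54
Area = |54|/2 = 27

27


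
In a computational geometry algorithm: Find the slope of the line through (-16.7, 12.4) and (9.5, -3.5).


slope = (y2-y1)/(x2-x1) = ((-3.5)-12.4)/(9.5-(-16.7)) = (-15.9)/26.2 = -0.6069

-0.6069


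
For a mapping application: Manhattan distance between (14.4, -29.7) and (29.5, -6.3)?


|14.4-29.5| + |(-29.7)-(-6.3)| = 15.1 + 23.4 = 38.5

38.5


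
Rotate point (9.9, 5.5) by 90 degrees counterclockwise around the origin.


90° CCW: (x,y) -> (-y, x)
(9.9,5.5) -> (-5.5, 9.9)

(-5.5, 9.9)


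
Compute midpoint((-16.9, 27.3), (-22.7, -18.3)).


M = (((-16.9)+(-22.7))/2, (27.3+(-18.3))/2)
= (-19.8, 4.5)

(-19.8, 4.5)


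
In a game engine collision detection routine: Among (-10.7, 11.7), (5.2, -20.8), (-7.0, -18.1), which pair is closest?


d(P0,P1) = 36.1809, d(P0,P2) = 30.0288, d(P1,P2) = 12.4952
Closest: P1 and P2

Closest pair: (5.2, -20.8) and (-7.0, -18.1), distance = 12.4952


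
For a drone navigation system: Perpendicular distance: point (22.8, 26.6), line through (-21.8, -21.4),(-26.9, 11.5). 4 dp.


|cross product| = 1712.14
|line direction| = sqrt(1108.42) = 33.2929
Distance = 1712.14/sqrt(1108.42) = 51.4265

51.4265


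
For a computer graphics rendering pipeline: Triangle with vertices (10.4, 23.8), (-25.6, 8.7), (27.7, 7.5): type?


Side lengths squared: AB^2=1524.01, BC^2=2842.33, CA^2=564.98
Sorted: [564.98, 1524.01, 2842.33]
By sides: Scalene, By angles: Obtuse

Scalene, Obtuse


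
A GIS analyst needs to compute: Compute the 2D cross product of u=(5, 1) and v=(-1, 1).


u x v = u_x*v_y - u_y*v_x = 5*1 - 1*(-1)
= 5 - (-1) = 6

6


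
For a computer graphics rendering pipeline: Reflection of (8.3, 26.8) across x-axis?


Reflection over x-axis: (x,y) -> (x,-y)
(8.3, 26.8) -> (8.3, -26.8)

(8.3, -26.8)


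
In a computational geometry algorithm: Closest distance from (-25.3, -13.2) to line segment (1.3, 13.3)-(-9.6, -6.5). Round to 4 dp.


Project P onto AB: t = 1 (clamped to [0,1])
Closest point on segment: (-9.6, -6.5)
Distance: 17.0699

17.0699


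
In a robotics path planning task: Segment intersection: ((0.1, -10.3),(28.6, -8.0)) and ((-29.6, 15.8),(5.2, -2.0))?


Cross products: d1=-379.62, d2=207.72, d3=812.16, d4=224.82
d1*d2 < 0 and d3*d4 < 0? no

No, they don't intersect


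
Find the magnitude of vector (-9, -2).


|u| = sqrt((-9)^2 + (-2)^2) = sqrt(85) = 9.2195

9.2195


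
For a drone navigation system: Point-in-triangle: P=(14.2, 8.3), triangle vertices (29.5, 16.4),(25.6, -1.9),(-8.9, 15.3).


Cross products: AB x AP = -248.4, BC x BP = -155.82, CA x CP = -294.21
All same sign? yes

Yes, inside


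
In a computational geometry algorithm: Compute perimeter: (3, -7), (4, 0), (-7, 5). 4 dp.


Sides: (3, -7)->(4, 0): sqrt(50) = 7.071068, (4, 0)->(-7, 5): sqrt(146) = 12.083046, (-7, 5)->(3, -7): sqrt(244) = 15.620499
Sum = 34.774613
Perimeter = 34.7746

34.7746


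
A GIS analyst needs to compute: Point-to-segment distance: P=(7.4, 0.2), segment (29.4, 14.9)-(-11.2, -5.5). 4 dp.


Project P onto AB: t = 0.5779 (clamped to [0,1])
Closest point on segment: (5.9374, 3.1109)
Distance: 3.2577

3.2577


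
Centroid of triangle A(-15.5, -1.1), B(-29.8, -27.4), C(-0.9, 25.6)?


Centroid = ((x_A+x_B+x_C)/3, (y_A+y_B+y_C)/3)
= (((-15.5)+(-29.8)+(-0.9))/3, ((-1.1)+(-27.4)+25.6)/3)
= (-15.4, -0.9667)

(-15.4, -0.9667)


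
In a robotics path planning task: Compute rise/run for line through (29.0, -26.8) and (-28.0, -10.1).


slope = (y2-y1)/(x2-x1) = ((-10.1)-(-26.8))/((-28)-29) = 16.7/(-57) = -0.293

-0.293


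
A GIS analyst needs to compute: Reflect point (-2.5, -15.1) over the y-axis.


Reflection over y-axis: (x,y) -> (-x,y)
(-2.5, -15.1) -> (2.5, -15.1)

(2.5, -15.1)


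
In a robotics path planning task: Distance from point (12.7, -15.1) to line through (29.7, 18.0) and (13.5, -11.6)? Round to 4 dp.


|cross product| = 33.02
|line direction| = sqrt(1138.6) = 33.7431
Distance = 33.02/sqrt(1138.6) = 0.9786

0.9786


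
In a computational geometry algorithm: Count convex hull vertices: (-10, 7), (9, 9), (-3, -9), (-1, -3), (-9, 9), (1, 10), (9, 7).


Convex hull vertices (CCW): (-10, 7), (-3, -9), (9, 7), (9, 9), (1, 10), (-9, 9)
Count = 6

6


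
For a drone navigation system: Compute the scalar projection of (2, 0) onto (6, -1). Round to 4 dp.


u.v = 12, |v| = sqrt(37) = 6.0828
Scalar projection = u.v / |v| = 12 / sqrt(37) = 1.9728

1.9728


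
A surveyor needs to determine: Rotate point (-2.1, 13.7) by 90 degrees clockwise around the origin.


90° CW: (x,y) -> (y, -x)
(-2.1,13.7) -> (13.7, 2.1)

(13.7, 2.1)


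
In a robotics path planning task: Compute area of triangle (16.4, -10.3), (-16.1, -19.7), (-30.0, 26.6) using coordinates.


Area = |x_A(y_B-y_C) + x_B(y_C-y_A) + x_C(y_A-y_B)|/2
= |(-759.32) + (-594.09) + (-282)|/2
= 1635.41/2 = 817.705

817.705


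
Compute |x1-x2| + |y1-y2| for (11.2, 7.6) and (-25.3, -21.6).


|11.2-(-25.3)| + |7.6-(-21.6)| = 36.5 + 29.2 = 65.7

65.7


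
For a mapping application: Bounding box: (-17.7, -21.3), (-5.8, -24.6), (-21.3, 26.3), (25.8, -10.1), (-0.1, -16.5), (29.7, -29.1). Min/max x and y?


x range: [-21.3, 29.7]
y range: [-29.1, 26.3]
Bounding box: (-21.3,-29.1) to (29.7,26.3)

(-21.3,-29.1) to (29.7,26.3)


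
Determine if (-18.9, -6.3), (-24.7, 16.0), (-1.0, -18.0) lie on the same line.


Cross product: ((-24.7)-(-18.9))*((-18)-(-6.3)) - (16-(-6.3))*((-1)-(-18.9))
= -331.31

No, not collinear


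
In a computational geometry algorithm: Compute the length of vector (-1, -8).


|u| = sqrt((-1)^2 + (-8)^2) = sqrt(65) = 8.0623

8.0623


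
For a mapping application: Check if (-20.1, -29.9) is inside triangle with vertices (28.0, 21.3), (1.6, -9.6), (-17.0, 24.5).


Cross products: AB x AP = -134.61, BC x BP = 1117.55, CA x CP = -2457.92
All same sign? no

No, outside


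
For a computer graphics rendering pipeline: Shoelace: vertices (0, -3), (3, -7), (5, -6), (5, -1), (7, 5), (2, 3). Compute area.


Shoelace sum: (0*(-7) - 3*(-3)) + (3*(-6) - 5*(-7)) + (5*(-1) - 5*(-6)) + (5*5 - 7*(-1)) + (7*3 - 2*5) + (2*(-3) - 0*3)
= 88
Area = |88|/2 = 44

44


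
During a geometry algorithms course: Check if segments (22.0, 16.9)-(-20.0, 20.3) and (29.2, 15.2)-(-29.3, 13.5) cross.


Cross products: d1=-111.69, d2=-381.99, d3=46.92, d4=317.22
d1*d2 < 0 and d3*d4 < 0? no

No, they don't intersect


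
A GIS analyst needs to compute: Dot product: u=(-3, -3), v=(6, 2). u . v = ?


u . v = u_x*v_x + u_y*v_y = (-3)*6 + (-3)*2
= (-18) + (-6) = -24

-24


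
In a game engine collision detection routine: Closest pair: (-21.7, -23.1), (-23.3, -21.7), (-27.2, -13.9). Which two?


d(P0,P1) = 2.126, d(P0,P2) = 10.7187, d(P1,P2) = 8.7207
Closest: P0 and P1

Closest pair: (-21.7, -23.1) and (-23.3, -21.7), distance = 2.126


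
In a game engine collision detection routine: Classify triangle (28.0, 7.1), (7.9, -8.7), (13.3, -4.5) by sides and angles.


Side lengths squared: AB^2=653.65, BC^2=46.8, CA^2=350.65
Sorted: [46.8, 350.65, 653.65]
By sides: Scalene, By angles: Obtuse

Scalene, Obtuse


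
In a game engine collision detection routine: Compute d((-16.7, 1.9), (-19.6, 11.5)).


dx=-2.9, dy=9.6
d^2 = (-2.9)^2 + 9.6^2 = 100.57
d = sqrt(100.57) = 10.0285

10.0285


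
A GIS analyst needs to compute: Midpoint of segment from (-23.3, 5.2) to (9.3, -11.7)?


M = (((-23.3)+9.3)/2, (5.2+(-11.7))/2)
= (-7, -3.25)

(-7, -3.25)


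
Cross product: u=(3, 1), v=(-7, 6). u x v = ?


u x v = u_x*v_y - u_y*v_x = 3*6 - 1*(-7)
= 18 - (-7) = 25

25


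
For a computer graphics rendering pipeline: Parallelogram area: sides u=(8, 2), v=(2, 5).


|u x v| = |8*5 - 2*2|
= |40 - 4| = 36

36


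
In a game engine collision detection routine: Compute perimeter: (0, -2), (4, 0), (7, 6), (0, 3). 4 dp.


Sides: (0, -2)->(4, 0): sqrt(20) = 4.472136, (4, 0)->(7, 6): sqrt(45) = 6.708204, (7, 6)->(0, 3): sqrt(58) = 7.615773, (0, 3)->(0, -2): sqrt(25) = 5
Sum = 23.796113
Perimeter = 23.7961

23.7961


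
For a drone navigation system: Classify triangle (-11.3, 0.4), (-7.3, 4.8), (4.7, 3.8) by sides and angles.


Side lengths squared: AB^2=35.36, BC^2=145, CA^2=267.56
Sorted: [35.36, 145, 267.56]
By sides: Scalene, By angles: Obtuse

Scalene, Obtuse


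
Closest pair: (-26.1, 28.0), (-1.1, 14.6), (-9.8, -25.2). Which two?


d(P0,P1) = 28.3648, d(P0,P2) = 55.6411, d(P1,P2) = 40.7398
Closest: P0 and P1

Closest pair: (-26.1, 28.0) and (-1.1, 14.6), distance = 28.3648


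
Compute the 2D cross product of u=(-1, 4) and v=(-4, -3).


u x v = u_x*v_y - u_y*v_x = (-1)*(-3) - 4*(-4)
= 3 - (-16) = 19

19


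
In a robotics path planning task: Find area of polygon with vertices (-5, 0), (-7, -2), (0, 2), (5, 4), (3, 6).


Shoelace sum: ((-5)*(-2) - (-7)*0) + ((-7)*2 - 0*(-2)) + (0*4 - 5*2) + (5*6 - 3*4) + (3*0 - (-5)*6)
= 34
Area = |34|/2 = 17

17


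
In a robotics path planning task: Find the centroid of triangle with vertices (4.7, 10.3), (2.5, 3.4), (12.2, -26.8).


Centroid = ((x_A+x_B+x_C)/3, (y_A+y_B+y_C)/3)
= ((4.7+2.5+12.2)/3, (10.3+3.4+(-26.8))/3)
= (6.4667, -4.3667)

(6.4667, -4.3667)


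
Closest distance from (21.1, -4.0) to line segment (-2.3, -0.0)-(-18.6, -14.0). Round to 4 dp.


Project P onto AB: t = 0 (clamped to [0,1])
Closest point on segment: (-2.3, 0)
Distance: 23.7394

23.7394


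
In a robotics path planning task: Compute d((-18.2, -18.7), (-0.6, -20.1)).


dx=17.6, dy=-1.4
d^2 = 17.6^2 + (-1.4)^2 = 311.72
d = sqrt(311.72) = 17.6556

17.6556


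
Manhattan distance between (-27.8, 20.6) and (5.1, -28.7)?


|(-27.8)-5.1| + |20.6-(-28.7)| = 32.9 + 49.3 = 82.2

82.2


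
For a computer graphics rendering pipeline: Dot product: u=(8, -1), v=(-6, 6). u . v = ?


u . v = u_x*v_x + u_y*v_y = 8*(-6) + (-1)*6
= (-48) + (-6) = -54

-54


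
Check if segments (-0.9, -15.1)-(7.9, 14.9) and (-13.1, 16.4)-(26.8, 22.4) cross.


Cross products: d1=-1330.05, d2=-185.85, d3=643.2, d4=-501
d1*d2 < 0 and d3*d4 < 0? no

No, they don't intersect


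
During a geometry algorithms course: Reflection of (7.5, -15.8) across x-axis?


Reflection over x-axis: (x,y) -> (x,-y)
(7.5, -15.8) -> (7.5, 15.8)

(7.5, 15.8)


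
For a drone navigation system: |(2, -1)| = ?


|u| = sqrt(2^2 + (-1)^2) = sqrt(5) = 2.2361

2.2361


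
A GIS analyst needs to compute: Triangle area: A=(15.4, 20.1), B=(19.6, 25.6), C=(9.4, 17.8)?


Area = |x_A(y_B-y_C) + x_B(y_C-y_A) + x_C(y_A-y_B)|/2
= |120.12 + (-45.08) + (-51.7)|/2
= 23.34/2 = 11.67

11.67


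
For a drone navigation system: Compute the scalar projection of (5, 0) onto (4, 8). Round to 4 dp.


u.v = 20, |v| = sqrt(80) = 8.9443
Scalar projection = u.v / |v| = 20 / sqrt(80) = 2.2361

2.2361


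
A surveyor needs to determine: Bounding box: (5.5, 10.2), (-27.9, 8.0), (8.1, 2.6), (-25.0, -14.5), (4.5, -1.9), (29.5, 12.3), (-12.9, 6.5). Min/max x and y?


x range: [-27.9, 29.5]
y range: [-14.5, 12.3]
Bounding box: (-27.9,-14.5) to (29.5,12.3)

(-27.9,-14.5) to (29.5,12.3)


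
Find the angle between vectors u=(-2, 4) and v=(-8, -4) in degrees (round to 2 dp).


u.v = 0, |u| = sqrt(20) = 4.4721, |v| = sqrt(80) = 8.9443
cos(theta) = u.v/(|u||v|) = 0/sqrt(1600) = 0
theta = acos(0) = 90 degrees

90 degrees


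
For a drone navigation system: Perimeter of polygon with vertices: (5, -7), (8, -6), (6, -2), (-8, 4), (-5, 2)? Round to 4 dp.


Sides: (5, -7)->(8, -6): sqrt(10) = 3.162278, (8, -6)->(6, -2): sqrt(20) = 4.472136, (6, -2)->(-8, 4): sqrt(232) = 15.231546, (-8, 4)->(-5, 2): sqrt(13) = 3.605551, (-5, 2)->(5, -7): sqrt(181) = 13.453624
Sum = 39.925135
Perimeter = 39.9251

39.9251


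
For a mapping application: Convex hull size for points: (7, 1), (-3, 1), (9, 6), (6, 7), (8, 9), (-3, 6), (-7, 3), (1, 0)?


Convex hull vertices (CCW): (-7, 3), (-3, 1), (1, 0), (7, 1), (9, 6), (8, 9), (-3, 6)
Count = 7

7


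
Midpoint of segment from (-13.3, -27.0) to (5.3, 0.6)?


M = (((-13.3)+5.3)/2, ((-27)+0.6)/2)
= (-4, -13.2)

(-4, -13.2)


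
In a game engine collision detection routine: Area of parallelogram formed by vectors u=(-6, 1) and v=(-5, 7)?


|u x v| = |(-6)*7 - 1*(-5)|
= |(-42) - (-5)| = 37

37


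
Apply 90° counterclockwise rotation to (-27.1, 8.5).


90° CCW: (x,y) -> (-y, x)
(-27.1,8.5) -> (-8.5, -27.1)

(-8.5, -27.1)


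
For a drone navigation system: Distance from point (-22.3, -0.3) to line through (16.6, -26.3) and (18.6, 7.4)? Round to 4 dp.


|cross product| = 1362.93
|line direction| = sqrt(1139.69) = 33.7593
Distance = 1362.93/sqrt(1139.69) = 40.372

40.372


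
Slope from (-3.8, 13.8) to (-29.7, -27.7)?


slope = (y2-y1)/(x2-x1) = ((-27.7)-13.8)/((-29.7)-(-3.8)) = (-41.5)/(-25.9) = 1.6023

1.6023


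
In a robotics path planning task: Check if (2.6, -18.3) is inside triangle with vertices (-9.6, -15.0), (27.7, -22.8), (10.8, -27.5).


Cross products: AB x AP = -27.93, BC x BP = -194.02, CA x CP = -85.18
All same sign? yes

Yes, inside


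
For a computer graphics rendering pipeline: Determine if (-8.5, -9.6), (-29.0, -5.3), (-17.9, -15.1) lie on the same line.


Cross product: ((-29)-(-8.5))*((-15.1)-(-9.6)) - ((-5.3)-(-9.6))*((-17.9)-(-8.5))
= 153.17

No, not collinear


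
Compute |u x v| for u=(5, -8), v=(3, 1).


|u x v| = |5*1 - (-8)*3|
= |5 - (-24)| = 29

29


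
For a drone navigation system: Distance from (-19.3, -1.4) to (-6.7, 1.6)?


dx=12.6, dy=3
d^2 = 12.6^2 + 3^2 = 167.76
d = sqrt(167.76) = 12.9522

12.9522


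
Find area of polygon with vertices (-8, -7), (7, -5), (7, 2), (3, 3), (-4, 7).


Shoelace sum: ((-8)*(-5) - 7*(-7)) + (7*2 - 7*(-5)) + (7*3 - 3*2) + (3*7 - (-4)*3) + ((-4)*(-7) - (-8)*7)
= 270
Area = |270|/2 = 135

135


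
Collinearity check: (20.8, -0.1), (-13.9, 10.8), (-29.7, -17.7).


Cross product: ((-13.9)-20.8)*((-17.7)-(-0.1)) - (10.8-(-0.1))*((-29.7)-20.8)
= 1161.17

No, not collinear


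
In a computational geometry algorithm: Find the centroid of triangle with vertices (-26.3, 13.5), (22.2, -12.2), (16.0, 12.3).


Centroid = ((x_A+x_B+x_C)/3, (y_A+y_B+y_C)/3)
= (((-26.3)+22.2+16)/3, (13.5+(-12.2)+12.3)/3)
= (3.9667, 4.5333)

(3.9667, 4.5333)


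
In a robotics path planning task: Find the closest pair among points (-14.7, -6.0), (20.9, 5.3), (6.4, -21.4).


d(P0,P1) = 37.3504, d(P0,P2) = 26.1222, d(P1,P2) = 30.3832
Closest: P0 and P2

Closest pair: (-14.7, -6.0) and (6.4, -21.4), distance = 26.1222


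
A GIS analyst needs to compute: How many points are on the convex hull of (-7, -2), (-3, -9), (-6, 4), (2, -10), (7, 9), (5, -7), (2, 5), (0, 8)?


Convex hull vertices (CCW): (-7, -2), (-3, -9), (2, -10), (5, -7), (7, 9), (0, 8), (-6, 4)
Count = 7

7


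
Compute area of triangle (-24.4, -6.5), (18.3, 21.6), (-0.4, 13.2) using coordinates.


Area = |x_A(y_B-y_C) + x_B(y_C-y_A) + x_C(y_A-y_B)|/2
= |(-204.96) + 360.51 + 11.24|/2
= 166.79/2 = 83.395

83.395


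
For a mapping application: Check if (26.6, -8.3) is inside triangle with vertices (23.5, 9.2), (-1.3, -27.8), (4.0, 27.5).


Cross products: AB x AP = 548.7, BC x BP = -1439.52, CA x CP = -284.52
All same sign? no

No, outside


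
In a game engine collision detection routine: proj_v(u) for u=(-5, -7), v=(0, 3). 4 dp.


u.v = -21, |v| = sqrt(9) = 3
Scalar projection = u.v / |v| = -21 / sqrt(9) = -7

-7


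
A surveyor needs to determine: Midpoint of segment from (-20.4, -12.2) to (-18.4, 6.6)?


M = (((-20.4)+(-18.4))/2, ((-12.2)+6.6)/2)
= (-19.4, -2.8)

(-19.4, -2.8)


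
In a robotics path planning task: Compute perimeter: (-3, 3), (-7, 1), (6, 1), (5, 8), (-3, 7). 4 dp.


Sides: (-3, 3)->(-7, 1): sqrt(20) = 4.472136, (-7, 1)->(6, 1): sqrt(169) = 13, (6, 1)->(5, 8): sqrt(50) = 7.071068, (5, 8)->(-3, 7): sqrt(65) = 8.062258, (-3, 7)->(-3, 3): sqrt(16) = 4
Sum = 36.605462
Perimeter = 36.6055

36.6055


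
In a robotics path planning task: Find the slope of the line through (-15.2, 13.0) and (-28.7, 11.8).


slope = (y2-y1)/(x2-x1) = (11.8-13)/((-28.7)-(-15.2)) = (-1.2)/(-13.5) = 0.0889

0.0889


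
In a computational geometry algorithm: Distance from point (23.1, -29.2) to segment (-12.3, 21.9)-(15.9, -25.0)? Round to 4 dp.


Project P onto AB: t = 1 (clamped to [0,1])
Closest point on segment: (15.9, -25)
Distance: 8.3355

8.3355


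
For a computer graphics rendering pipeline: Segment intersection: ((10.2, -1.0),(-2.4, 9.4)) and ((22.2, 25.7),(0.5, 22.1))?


Cross products: d1=536.19, d2=265.15, d3=-461.22, d4=-190.18
d1*d2 < 0 and d3*d4 < 0? no

No, they don't intersect


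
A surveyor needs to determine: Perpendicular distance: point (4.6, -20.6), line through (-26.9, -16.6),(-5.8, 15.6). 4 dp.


|cross product| = 1098.7
|line direction| = sqrt(1482.05) = 38.4974
Distance = 1098.7/sqrt(1482.05) = 28.5396

28.5396


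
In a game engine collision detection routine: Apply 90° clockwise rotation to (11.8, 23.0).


90° CW: (x,y) -> (y, -x)
(11.8,23) -> (23, -11.8)

(23, -11.8)


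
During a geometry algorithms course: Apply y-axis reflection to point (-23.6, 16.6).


Reflection over y-axis: (x,y) -> (-x,y)
(-23.6, 16.6) -> (23.6, 16.6)

(23.6, 16.6)


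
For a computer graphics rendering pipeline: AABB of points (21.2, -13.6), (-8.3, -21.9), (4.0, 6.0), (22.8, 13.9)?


x range: [-8.3, 22.8]
y range: [-21.9, 13.9]
Bounding box: (-8.3,-21.9) to (22.8,13.9)

(-8.3,-21.9) to (22.8,13.9)


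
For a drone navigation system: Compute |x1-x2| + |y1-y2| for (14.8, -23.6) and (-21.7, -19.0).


|14.8-(-21.7)| + |(-23.6)-(-19)| = 36.5 + 4.6 = 41.1

41.1


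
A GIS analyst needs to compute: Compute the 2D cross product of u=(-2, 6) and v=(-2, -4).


u x v = u_x*v_y - u_y*v_x = (-2)*(-4) - 6*(-2)
= 8 - (-12) = 20

20


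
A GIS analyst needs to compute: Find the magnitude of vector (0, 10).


|u| = sqrt(0^2 + 10^2) = sqrt(100) = 10

10


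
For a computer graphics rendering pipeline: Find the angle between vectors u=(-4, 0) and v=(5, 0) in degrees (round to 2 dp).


u.v = -20, |u| = sqrt(16) = 4, |v| = sqrt(25) = 5
cos(theta) = u.v/(|u||v|) = -20/sqrt(400) = -1
theta = acos(-1) = 180 degrees

180 degrees


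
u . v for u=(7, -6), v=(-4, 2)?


u . v = u_x*v_x + u_y*v_y = 7*(-4) + (-6)*2
= (-28) + (-12) = -40

-40


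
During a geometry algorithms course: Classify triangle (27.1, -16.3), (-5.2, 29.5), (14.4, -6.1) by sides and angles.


Side lengths squared: AB^2=3140.93, BC^2=1651.52, CA^2=265.33
Sorted: [265.33, 1651.52, 3140.93]
By sides: Scalene, By angles: Obtuse

Scalene, Obtuse


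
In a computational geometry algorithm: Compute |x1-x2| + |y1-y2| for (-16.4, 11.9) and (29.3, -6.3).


|(-16.4)-29.3| + |11.9-(-6.3)| = 45.7 + 18.2 = 63.9

63.9


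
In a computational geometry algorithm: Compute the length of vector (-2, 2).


|u| = sqrt((-2)^2 + 2^2) = sqrt(8) = 2.8284

2.8284


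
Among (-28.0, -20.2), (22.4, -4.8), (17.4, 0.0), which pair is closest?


d(P0,P1) = 52.7003, d(P0,P2) = 49.691, d(P1,P2) = 6.9311
Closest: P1 and P2

Closest pair: (22.4, -4.8) and (17.4, 0.0), distance = 6.9311


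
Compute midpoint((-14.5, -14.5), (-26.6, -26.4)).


M = (((-14.5)+(-26.6))/2, ((-14.5)+(-26.4))/2)
= (-20.55, -20.45)

(-20.55, -20.45)


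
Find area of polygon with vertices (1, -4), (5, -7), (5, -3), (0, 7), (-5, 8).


Shoelace sum: (1*(-7) - 5*(-4)) + (5*(-3) - 5*(-7)) + (5*7 - 0*(-3)) + (0*8 - (-5)*7) + ((-5)*(-4) - 1*8)
= 115
Area = |115|/2 = 57.5

57.5


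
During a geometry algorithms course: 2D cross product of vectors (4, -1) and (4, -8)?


u x v = u_x*v_y - u_y*v_x = 4*(-8) - (-1)*4
= (-32) - (-4) = -28

-28


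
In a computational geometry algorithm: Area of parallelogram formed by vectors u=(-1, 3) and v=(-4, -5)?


|u x v| = |(-1)*(-5) - 3*(-4)|
= |5 - (-12)| = 17

17


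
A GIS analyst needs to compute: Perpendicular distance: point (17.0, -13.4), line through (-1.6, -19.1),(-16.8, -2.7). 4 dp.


|cross product| = 391.68
|line direction| = sqrt(500) = 22.3607
Distance = 391.68/sqrt(500) = 17.5165

17.5165


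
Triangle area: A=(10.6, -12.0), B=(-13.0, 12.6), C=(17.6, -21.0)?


Area = |x_A(y_B-y_C) + x_B(y_C-y_A) + x_C(y_A-y_B)|/2
= |356.16 + 117 + (-432.96)|/2
= 40.2/2 = 20.1

20.1


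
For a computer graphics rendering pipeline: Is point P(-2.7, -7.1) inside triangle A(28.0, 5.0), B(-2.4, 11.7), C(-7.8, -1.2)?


Cross products: AB x AP = 573.53, BC x BP = 97.65, CA x CP = -242.84
All same sign? no

No, outside


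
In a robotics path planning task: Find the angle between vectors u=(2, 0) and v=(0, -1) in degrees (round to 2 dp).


u.v = 0, |u| = sqrt(4) = 2, |v| = sqrt(1) = 1
cos(theta) = u.v/(|u||v|) = 0/sqrt(4) = 0
theta = acos(0) = 90 degrees

90 degrees


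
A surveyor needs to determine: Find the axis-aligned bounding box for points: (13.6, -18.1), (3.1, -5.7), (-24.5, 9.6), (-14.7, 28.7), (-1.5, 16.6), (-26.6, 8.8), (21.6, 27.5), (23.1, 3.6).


x range: [-26.6, 23.1]
y range: [-18.1, 28.7]
Bounding box: (-26.6,-18.1) to (23.1,28.7)

(-26.6,-18.1) to (23.1,28.7)


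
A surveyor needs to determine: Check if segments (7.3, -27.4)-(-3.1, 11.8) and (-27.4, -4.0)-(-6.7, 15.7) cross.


Cross products: d1=-1167.97, d2=-151.65, d3=1116.88, d4=100.56
d1*d2 < 0 and d3*d4 < 0? no

No, they don't intersect
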